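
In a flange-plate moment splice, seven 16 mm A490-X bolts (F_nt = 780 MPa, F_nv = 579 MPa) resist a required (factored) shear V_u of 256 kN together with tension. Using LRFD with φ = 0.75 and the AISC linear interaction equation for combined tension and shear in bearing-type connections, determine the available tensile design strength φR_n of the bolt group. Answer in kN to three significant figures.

A_b = π·16²/4 = 201.1 mm²; f_rv = 256 × 1000 / (7 × 201.1) = 181.9 MPa.
F'_nt = 1.3 F_nt − (F_nt / φF_nv) f_rv = 1.3·780 − (780/(0.75·579))·181.9 = 687.3 MPa, capped at F_nt → F'_nt = 687.3 MPa.
R_n = F'_nt · A_b · n = 687.3 × 201.1 × 7 / 1000 = 967.3 kN.
Design strength φR_n = 0.75 × 967.3 = 725 kN.

725 kN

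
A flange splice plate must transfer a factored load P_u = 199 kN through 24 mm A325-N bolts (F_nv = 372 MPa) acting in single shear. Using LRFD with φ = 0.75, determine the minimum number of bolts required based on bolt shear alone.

2 bolts

A_b = π·24²/4 = 452.4 mm².
Per-bolt design strength φR_n = 0.75 × 372 × 452.4 × 1 / 1000 = 126.2 kN.
n ≥ 199 / 126.2 = 1.577 → use 2 bolts.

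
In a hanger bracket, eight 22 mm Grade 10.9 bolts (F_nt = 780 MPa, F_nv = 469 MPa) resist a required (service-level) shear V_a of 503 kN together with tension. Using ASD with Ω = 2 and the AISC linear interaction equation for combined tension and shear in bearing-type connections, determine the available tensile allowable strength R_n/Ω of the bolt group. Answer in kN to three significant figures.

705 kN

A_b = π·22²/4 = 380.1 mm²; f_rv = 503 × 1000 / (8 × 380.1) = 165.4 MPa.
F'_nt = 1.3 F_nt − (Ω F_nt / F_nv) f_rv = 1.3·780 − (2·780/469)·165.4 = 463.8 MPa, capped at F_nt → F'_nt = 463.8 MPa.
R_n = F'_nt · A_b · n = 463.8 × 380.1 × 8 / 1000 = 1411 kN.
Allowable strength R_n/Ω = 1411 / 2 = 705 kN.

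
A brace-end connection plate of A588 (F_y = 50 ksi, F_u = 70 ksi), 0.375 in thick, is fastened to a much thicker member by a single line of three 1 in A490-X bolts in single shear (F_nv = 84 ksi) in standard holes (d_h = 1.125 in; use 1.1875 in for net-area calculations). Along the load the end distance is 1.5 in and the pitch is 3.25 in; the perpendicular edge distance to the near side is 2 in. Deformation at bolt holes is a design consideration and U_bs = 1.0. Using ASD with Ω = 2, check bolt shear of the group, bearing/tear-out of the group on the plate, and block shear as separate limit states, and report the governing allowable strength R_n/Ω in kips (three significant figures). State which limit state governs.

Bolt shear: A_b = π·1²/4 = 0.7854 in²; R_n = 84 × 0.7854 × 3 × 1 = 197.9 kips → 197.9 / 2 = 99 kips.
Bearing: edge l_c = 0.9375, r_n = 29.53 kips; interior l_c = 2.125, r_n = 63 kips; R_n = 29.53 + 2·63 = 155.5 kips → 77.8 kips.
Block shear: A_gv = 3, A_nv = 1.887, A_nt = 0.5273 in²; R_n = min(0.6F_uA_nv, 0.6F_yA_gv) + U_bs·F_u·A_nt = 116.2 kips → 58.1 kips.
Block shear governs: 58.1 kips.

58.1 kips (block shear governs)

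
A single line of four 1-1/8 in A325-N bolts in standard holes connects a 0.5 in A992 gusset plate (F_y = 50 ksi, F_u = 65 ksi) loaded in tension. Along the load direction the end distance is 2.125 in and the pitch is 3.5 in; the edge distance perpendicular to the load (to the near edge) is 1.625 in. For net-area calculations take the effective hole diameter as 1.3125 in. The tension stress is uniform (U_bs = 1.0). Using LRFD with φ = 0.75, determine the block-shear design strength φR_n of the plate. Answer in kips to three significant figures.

Shear plane L_v = 2.125 + 3·3.5 = 12.62 in; A_gv = 12.62 × 0.5 = 6.312 in².
A_nv = (12.62 − 3.5·1.3125) × 0.5 = 4.016 in².
A_nt = (1.625 − 0.5·1.3125) × 0.5 = 0.4844 in².
0.6 F_u A_nv = 156.6 kips; 0.6 F_y A_gv = 189.4 kips → shear rupture governs the shear term.
R_n = 156.6 + 1.0 × 65 × 0.4844 = 188.1 kips.
Design strength φR_n = 0.75 × 188.1 = 141 kips.

141 kips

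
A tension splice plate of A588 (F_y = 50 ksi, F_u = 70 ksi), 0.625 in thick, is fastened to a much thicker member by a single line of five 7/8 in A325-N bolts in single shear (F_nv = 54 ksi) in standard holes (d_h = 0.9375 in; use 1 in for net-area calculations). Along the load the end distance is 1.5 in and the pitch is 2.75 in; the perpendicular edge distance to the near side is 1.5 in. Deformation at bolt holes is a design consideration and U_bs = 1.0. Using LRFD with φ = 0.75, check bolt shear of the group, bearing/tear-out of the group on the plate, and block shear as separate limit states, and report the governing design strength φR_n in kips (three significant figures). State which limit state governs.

Bolt shear: A_b = π·0.875²/4 = 0.6013 in²; R_n = 54 × 0.6013 × 5 × 1 = 162.4 kips → 0.75 × 162.4 = 122 kips.
Bearing: edge l_c = 1.031, r_n = 54.14 kips; interior l_c = 1.812, r_n = 91.88 kips; R_n = 54.14 + 4·91.88 = 421.6 kips → 316 kips.
Block shear: A_gv = 7.812, A_nv = 5, A_nt = 0.625 in²; R_n = min(0.6F_uA_nv, 0.6F_yA_gv) + U_bs·F_u·A_nt = 253.8 kips → 190 kips.
Bolt shear governs: 122 kips.

122 kips (bolt shear governs)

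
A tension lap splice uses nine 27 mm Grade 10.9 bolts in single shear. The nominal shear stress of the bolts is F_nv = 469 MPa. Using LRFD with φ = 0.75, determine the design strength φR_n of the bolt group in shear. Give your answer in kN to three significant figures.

A_b = π × 27² / 4 = 572.6 mm².
R_n = F_nv · A_b · n · n_s = 469 × 572.6 × 9 × 1 / 1000 = 2417 kN.
Design strength φR_n = 0.75 × 2417 = 1810 kN.

1810 kN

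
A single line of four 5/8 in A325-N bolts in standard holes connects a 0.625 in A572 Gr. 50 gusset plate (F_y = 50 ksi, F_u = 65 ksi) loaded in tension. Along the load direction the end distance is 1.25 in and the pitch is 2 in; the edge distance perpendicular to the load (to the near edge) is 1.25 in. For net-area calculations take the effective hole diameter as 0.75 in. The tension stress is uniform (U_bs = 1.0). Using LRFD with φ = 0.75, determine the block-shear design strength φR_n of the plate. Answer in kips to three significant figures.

111 kips

Shear plane L_v = 1.25 + 3·2 = 7.25 in; A_gv = 7.25 × 0.625 = 4.531 in².
A_nv = (7.25 − 3.5·0.75) × 0.625 = 2.891 in².
A_nt = (1.25 − 0.5·0.75) × 0.625 = 0.5469 in².
0.6 F_u A_nv = 112.7 kips; 0.6 F_y A_gv = 135.9 kips → shear rupture governs the shear term.
R_n = 112.7 + 1.0 × 65 × 0.5469 = 148.3 kips.
Design strength φR_n = 0.75 × 148.3 = 111 kips.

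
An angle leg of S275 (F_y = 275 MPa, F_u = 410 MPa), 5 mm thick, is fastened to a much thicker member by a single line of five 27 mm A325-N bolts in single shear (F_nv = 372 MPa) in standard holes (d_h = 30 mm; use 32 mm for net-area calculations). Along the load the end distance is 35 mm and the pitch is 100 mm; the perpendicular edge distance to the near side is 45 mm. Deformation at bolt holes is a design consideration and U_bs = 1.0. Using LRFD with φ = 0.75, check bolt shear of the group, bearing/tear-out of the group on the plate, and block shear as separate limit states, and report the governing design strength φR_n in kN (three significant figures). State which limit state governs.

313 kN (block shear governs)

Bolt shear: A_b = π·27²/4 = 572.6 mm²; R_n = 372 × 572.6 × 5 × 1 / 1000 = 1065 kN → 0.75 × 1065 = 799 kN.
Bearing: edge l_c = 20, r_n = 49.2 kN; interior l_c = 70, r_n = 132.8 kN; R_n = 49.2 + 4·132.8 = 580.6 kN → 435 kN.
Block shear: A_gv = 2175, A_nv = 1455, A_nt = 145 mm²; R_n = min(0.6F_uA_nv, 0.6F_yA_gv) + U_bs·F_u·A_nt = 417.4 kN → 313 kN.
Block shear governs: 313 kN.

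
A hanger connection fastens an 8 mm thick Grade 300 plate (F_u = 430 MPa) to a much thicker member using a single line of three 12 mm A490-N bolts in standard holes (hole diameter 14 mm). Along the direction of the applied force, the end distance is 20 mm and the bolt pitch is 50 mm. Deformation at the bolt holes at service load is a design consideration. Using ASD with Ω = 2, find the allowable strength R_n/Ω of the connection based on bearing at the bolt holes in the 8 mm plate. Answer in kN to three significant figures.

126 kN

Per bolt r_n = 1.2 l_c t F_u ≤ 2.4 d t F_u; upper limit = 2.4 × 12 × 8 × 430 / 1000 = 99.07 kN.
Edge bolt: l_c = 20 − 14/2 = 13 mm → 1.2 × 13 × 8 × 430 / 1000 = 53.66 → r_n = 53.66 kN.
Interior bolts: l_c = 50 − 14 = 36 mm → 1.2 × 36 × 8 × 430 / 1000 = 148.6 → r_n = 99.07 kN.
R_n = 1 × 53.66 + 2 × 99.07 = 251.8 kN.
Allowable strength R_n/Ω = 251.8 / 2 = 126 kN.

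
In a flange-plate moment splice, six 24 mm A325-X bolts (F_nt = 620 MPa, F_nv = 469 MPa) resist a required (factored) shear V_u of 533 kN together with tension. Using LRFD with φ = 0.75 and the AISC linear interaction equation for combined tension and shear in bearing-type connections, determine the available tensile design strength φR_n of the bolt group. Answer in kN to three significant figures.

A_b = π·24²/4 = 452.4 mm²; f_rv = 533 × 1000 / (6 × 452.4) = 196.4 MPa.
F'_nt = 1.3 F_nt − (F_nt / φF_nv) f_rv = 1.3·620 − (620/(0.75·469))·196.4 = 459.9 MPa, capped at F_nt → F'_nt = 459.9 MPa.
R_n = F'_nt · A_b · n = 459.9 × 452.4 × 6 / 1000 = 1248 kN.
Design strength φR_n = 0.75 × 1248 = 936 kN.

936 kN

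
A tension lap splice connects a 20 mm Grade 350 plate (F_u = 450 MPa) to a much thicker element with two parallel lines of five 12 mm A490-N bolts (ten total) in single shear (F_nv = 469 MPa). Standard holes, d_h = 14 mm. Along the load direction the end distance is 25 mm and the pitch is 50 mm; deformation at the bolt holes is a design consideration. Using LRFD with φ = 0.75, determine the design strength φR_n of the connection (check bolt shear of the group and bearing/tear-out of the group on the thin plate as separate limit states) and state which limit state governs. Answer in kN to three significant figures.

398 kN (bolt shear governs)

Bolt shear: A_b = π·12²/4 = 113.1 mm²; R_n = 469 × 113.1 × 10 × 1 / 1000 = 530.4 kN → 0.75 × 530.4 = 398 kN.
Bearing (1.2 l_c t F_u ≤ 2.4 d t F_u): upper limit = 2.4·12·20·450 / 1000 = 259.2 kN.
  Edge l_c = 25 − 14/2 = 18 → r_n = 194.4 kN; interior l_c = 50 − 14 = 36 → r_n = 259.2 kN.
  R_n,bearing = 2·194.4 + 8·259.2 = 2462 kN → 0.75 × 2462 = 1850 kN.
Bolt shear governs: 398 kN.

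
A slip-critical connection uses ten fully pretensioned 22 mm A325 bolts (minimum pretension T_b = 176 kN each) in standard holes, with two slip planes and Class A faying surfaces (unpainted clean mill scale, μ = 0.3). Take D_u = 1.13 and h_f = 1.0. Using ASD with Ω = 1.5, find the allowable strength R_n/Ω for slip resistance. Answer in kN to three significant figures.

R_n = μ · D_u · h_f · T_b · n_s · n_b = 0.3 × 1.13 × 1.0 × 176 × 2 × 10 = 1193 kN.
Allowable strength R_n/Ω = 1193 / 1.5 = 796 kN.

796 kN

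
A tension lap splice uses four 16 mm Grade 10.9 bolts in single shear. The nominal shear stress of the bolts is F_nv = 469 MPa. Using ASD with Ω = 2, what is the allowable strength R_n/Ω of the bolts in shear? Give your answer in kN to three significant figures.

189 kN

A_b = π × 16² / 4 = 201.1 mm².
R_n = F_nv · A_b · n · n_s = 469 × 201.1 × 4 × 1 / 1000 = 377.2 kN.
Allowable strength R_n/Ω = 377.2 / 2 = 189 kN.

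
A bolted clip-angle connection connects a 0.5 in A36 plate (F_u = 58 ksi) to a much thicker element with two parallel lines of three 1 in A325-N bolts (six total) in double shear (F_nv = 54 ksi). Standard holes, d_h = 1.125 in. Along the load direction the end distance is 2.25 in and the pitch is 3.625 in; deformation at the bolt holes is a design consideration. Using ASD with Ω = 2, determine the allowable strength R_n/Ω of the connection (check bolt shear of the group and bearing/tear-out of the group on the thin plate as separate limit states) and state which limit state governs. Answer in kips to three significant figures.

Bolt shear: A_b = π·1²/4 = 0.7854 in²; R_n = 54 × 0.7854 × 6 × 2 = 508.9 kips → 508.9 / 2 = 254 kips.
Bearing (1.2 l_c t F_u ≤ 2.4 d t F_u): upper limit = 2.4·1·0.5·58 = 69.6 kips.
  Edge l_c = 2.25 − 1.125/2 = 1.688 → r_n = 58.72 kips; interior l_c = 3.625 − 1.125 = 2.5 → r_n = 69.6 kips.
  R_n,bearing = 2·58.72 + 4·69.6 = 395.8 kips → 395.8 / 2 = 198 kips.
Bearing governs: 198 kips.

198 kips (bearing governs)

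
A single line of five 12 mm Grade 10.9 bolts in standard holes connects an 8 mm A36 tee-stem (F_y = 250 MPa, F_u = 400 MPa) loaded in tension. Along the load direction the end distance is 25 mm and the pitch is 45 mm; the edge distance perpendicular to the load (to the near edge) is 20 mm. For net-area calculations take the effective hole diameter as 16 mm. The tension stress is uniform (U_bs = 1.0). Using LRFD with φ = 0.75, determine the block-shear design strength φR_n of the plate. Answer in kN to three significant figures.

213 kN

Shear plane L_v = 25 + 4·45 = 205 mm; A_gv = 205 × 8 = 1640 mm².
A_nv = (205 − 4.5·16) × 8 = 1064 mm².
A_nt = (20 − 0.5·16) × 8 = 96 mm².
0.6 F_u A_nv = 255.4 kN; 0.6 F_y A_gv = 246 kN → shear yielding governs the shear term.
R_n = 246 + 1.0 × 400 × 96 / 1000 = 284.4 kN.
Design strength φR_n = 0.75 × 284.4 = 213 kN.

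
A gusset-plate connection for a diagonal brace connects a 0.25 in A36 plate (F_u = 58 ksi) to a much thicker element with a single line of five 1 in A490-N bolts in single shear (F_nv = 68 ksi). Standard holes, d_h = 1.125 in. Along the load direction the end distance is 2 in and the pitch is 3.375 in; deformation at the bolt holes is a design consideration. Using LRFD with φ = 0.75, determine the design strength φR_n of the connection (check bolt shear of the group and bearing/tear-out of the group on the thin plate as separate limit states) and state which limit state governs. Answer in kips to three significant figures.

Bolt shear: A_b = π·1²/4 = 0.7854 in²; R_n = 68 × 0.7854 × 5 × 1 = 267 kips → 0.75 × 267 = 200 kips.
Bearing (1.2 l_c t F_u ≤ 2.4 d t F_u): upper limit = 2.4·1·0.25·58 = 34.8 kips.
  Edge l_c = 2 − 1.125/2 = 1.438 → r_n = 25.01 kips; interior l_c = 3.375 − 1.125 = 2.25 → r_n = 34.8 kips.
  R_n,bearing = 1·25.01 + 4·34.8 = 164.2 kips → 0.75 × 164.2 = 123 kips.
Bearing governs: 123 kips.

123 kips (bearing governs)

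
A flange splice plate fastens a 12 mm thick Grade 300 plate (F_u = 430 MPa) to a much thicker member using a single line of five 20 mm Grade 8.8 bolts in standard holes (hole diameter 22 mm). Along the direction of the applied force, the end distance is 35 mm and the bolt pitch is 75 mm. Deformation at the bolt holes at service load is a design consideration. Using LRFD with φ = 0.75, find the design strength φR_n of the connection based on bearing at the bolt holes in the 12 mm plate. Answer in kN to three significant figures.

854 kN

Per bolt r_n = 1.2 l_c t F_u ≤ 2.4 d t F_u; upper limit = 2.4 × 20 × 12 × 430 / 1000 = 247.7 kN.
Edge bolt: l_c = 35 − 22/2 = 24 mm → 1.2 × 24 × 12 × 430 / 1000 = 148.6 → r_n = 148.6 kN.
Interior bolts: l_c = 75 − 22 = 53 mm → 1.2 × 53 × 12 × 430 / 1000 = 328.2 → r_n = 247.7 kN.
R_n = 1 × 148.6 + 4 × 247.7 = 1139 kN.
Design strength φR_n = 0.75 × 1139 = 854 kN.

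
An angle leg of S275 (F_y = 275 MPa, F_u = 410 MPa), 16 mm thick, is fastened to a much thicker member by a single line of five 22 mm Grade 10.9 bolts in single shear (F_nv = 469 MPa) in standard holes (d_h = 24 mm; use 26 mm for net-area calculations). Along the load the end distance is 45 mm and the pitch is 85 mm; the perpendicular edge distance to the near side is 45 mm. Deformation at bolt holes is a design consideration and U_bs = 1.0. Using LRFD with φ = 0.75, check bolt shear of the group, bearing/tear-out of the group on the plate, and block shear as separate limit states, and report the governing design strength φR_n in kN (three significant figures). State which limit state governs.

Bolt shear: A_b = π·22²/4 = 380.1 mm²; R_n = 469 × 380.1 × 5 × 1 / 1000 = 891.4 kN → 0.75 × 891.4 = 669 kN.
Bearing: edge l_c = 33, r_n = 259.8 kN; interior l_c = 61, r_n = 346.4 kN; R_n = 259.8 + 4·346.4 = 1645 kN → 1230 kN.
Block shear: A_gv = 6160, A_nv = 4288, A_nt = 512 mm²; R_n = min(0.6F_uA_nv, 0.6F_yA_gv) + U_bs·F_u·A_nt = 1226 kN → 920 kN.
Bolt shear governs: 669 kN.

669 kN (bolt shear governs)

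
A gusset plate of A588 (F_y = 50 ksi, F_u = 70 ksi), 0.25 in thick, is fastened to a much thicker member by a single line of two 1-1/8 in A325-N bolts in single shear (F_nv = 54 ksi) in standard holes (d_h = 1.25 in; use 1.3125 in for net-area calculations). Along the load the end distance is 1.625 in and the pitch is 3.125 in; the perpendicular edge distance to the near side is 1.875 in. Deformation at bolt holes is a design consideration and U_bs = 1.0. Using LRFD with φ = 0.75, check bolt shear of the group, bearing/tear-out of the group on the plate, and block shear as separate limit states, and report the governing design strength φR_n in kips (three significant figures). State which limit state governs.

37.9 kips (block shear governs)

Bolt shear: A_b = π·1.125²/4 = 0.994 in²; R_n = 54 × 0.994 × 2 × 1 = 107.4 kips → 0.75 × 107.4 = 80.5 kips.
Bearing: edge l_c = 1, r_n = 21 kips; interior l_c = 1.875, r_n = 39.38 kips; R_n = 21 + 1·39.38 = 60.38 kips → 45.3 kips.
Block shear: A_gv = 1.188, A_nv = 0.6953, A_nt = 0.3047 in²; R_n = min(0.6F_uA_nv, 0.6F_yA_gv) + U_bs·F_u·A_nt = 50.53 kips → 37.9 kips.
Block shear governs: 37.9 kips.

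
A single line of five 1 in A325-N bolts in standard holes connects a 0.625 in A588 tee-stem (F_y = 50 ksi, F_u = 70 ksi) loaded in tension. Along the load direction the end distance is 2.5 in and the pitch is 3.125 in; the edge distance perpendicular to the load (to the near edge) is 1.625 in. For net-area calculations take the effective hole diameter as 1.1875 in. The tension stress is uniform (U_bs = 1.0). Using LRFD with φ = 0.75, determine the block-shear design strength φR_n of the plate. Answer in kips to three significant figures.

224 kips

Shear plane L_v = 2.5 + 4·3.125 = 15 in; A_gv = 15 × 0.625 = 9.375 in².
A_nv = (15 − 4.5·1.1875) × 0.625 = 6.035 in².
A_nt = (1.625 − 0.5·1.1875) × 0.625 = 0.6445 in².
0.6 F_u A_nv = 253.5 kips; 0.6 F_y A_gv = 281.2 kips → shear rupture governs the shear term.
R_n = 253.5 + 1.0 × 70 × 0.6445 = 298.6 kips.
Design strength φR_n = 0.75 × 298.6 = 224 kips.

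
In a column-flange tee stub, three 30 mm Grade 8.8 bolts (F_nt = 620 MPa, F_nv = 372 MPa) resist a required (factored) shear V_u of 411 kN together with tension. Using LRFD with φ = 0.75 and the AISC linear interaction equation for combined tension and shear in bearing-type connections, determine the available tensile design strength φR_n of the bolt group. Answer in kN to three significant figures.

A_b = π·30²/4 = 706.9 mm²; f_rv = 411 × 1000 / (3 × 706.9) = 193.8 MPa.
F'_nt = 1.3 F_nt − (F_nt / φF_nv) f_rv = 1.3·620 − (620/(0.75·372))·193.8 = 375.3 MPa, capped at F_nt → F'_nt = 375.3 MPa.
R_n = F'_nt · A_b · n = 375.3 × 706.9 × 3 / 1000 = 795.9 kN.
Design strength φR_n = 0.75 × 795.9 = 597 kN.

597 kN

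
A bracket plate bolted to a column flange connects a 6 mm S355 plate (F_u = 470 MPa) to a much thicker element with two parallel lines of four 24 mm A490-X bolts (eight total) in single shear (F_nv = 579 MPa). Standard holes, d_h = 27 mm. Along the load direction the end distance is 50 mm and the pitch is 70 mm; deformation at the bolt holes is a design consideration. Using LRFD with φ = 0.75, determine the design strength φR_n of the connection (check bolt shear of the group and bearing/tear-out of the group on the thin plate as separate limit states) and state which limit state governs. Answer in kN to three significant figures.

840 kN (bearing governs)

Bolt shear: A_b = π·24²/4 = 452.4 mm²; R_n = 579 × 452.4 × 8 × 1 / 1000 = 2095 kN → 0.75 × 2095 = 1570 kN.
Bearing (1.2 l_c t F_u ≤ 2.4 d t F_u): upper limit = 2.4·24·6·470 / 1000 = 162.4 kN.
  Edge l_c = 50 − 27/2 = 36.5 → r_n = 123.5 kN; interior l_c = 70 − 27 = 43 → r_n = 145.5 kN.
  R_n,bearing = 2·123.5 + 6·145.5 = 1120 kN → 0.75 × 1120 = 840 kN.
Bearing governs: 840 kN.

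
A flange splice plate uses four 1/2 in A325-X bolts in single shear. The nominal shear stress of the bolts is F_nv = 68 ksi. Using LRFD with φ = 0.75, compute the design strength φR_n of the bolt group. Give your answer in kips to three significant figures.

40.1 kips

A_b = π × 0.5² / 4 = 0.1963 in².
R_n = F_nv · A_b · n · n_s = 68 × 0.1963 × 4 × 1 = 53.41 kips.
Design strength φR_n = 0.75 × 53.41 = 40.1 kips.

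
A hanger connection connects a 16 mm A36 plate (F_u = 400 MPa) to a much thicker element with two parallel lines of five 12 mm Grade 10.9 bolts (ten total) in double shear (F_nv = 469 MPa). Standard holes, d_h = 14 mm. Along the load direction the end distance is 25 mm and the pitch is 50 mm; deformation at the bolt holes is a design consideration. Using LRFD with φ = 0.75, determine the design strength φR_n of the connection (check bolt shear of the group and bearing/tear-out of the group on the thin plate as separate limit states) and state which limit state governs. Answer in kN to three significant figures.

796 kN (bolt shear governs)

Bolt shear: A_b = π·12²/4 = 113.1 mm²; R_n = 469 × 113.1 × 10 × 2 / 1000 = 1061 kN → 0.75 × 1061 = 796 kN.
Bearing (1.2 l_c t F_u ≤ 2.4 d t F_u): upper limit = 2.4·12·16·400 / 1000 = 184.3 kN.
  Edge l_c = 25 − 14/2 = 18 → r_n = 138.2 kN; interior l_c = 50 − 14 = 36 → r_n = 184.3 kN.
  R_n,bearing = 2·138.2 + 8·184.3 = 1751 kN → 0.75 × 1751 = 1310 kN.
Bolt shear governs: 796 kN.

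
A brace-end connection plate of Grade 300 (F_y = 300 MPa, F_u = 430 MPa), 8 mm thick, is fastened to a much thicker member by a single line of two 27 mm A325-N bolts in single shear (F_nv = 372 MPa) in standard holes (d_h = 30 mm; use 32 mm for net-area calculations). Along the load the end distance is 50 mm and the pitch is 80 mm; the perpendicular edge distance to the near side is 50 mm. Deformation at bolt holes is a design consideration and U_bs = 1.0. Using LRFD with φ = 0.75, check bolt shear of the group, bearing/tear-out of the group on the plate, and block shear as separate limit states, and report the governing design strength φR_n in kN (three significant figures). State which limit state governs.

Bolt shear: A_b = π·27²/4 = 572.6 mm²; R_n = 372 × 572.6 × 2 × 1 / 1000 = 426 kN → 0.75 × 426 = 319 kN.
Bearing: edge l_c = 35, r_n = 144.5 kN; interior l_c = 50, r_n = 206.4 kN; R_n = 144.5 + 1·206.4 = 350.9 kN → 263 kN.
Block shear: A_gv = 1040, A_nv = 656, A_nt = 272 mm²; R_n = min(0.6F_uA_nv, 0.6F_yA_gv) + U_bs·F_u·A_nt = 286.2 kN → 215 kN.
Block shear governs: 215 kN.

215 kN (block shear governs)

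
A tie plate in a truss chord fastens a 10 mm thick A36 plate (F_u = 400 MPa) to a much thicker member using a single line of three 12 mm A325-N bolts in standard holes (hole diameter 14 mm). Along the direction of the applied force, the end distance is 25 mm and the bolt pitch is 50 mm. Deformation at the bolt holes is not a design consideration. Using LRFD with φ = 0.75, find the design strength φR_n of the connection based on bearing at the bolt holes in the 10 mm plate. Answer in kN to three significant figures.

297 kN

Per bolt r_n = 1.5 l_c t F_u ≤ 3.0 d t F_u; upper limit = 3.0 × 12 × 10 × 400 / 1000 = 144 kN.
Edge bolt: l_c = 25 − 14/2 = 18 mm → 1.5 × 18 × 10 × 400 / 1000 = 108 → r_n = 108 kN.
Interior bolts: l_c = 50 − 14 = 36 mm → 1.5 × 36 × 10 × 400 / 1000 = 216 → r_n = 144 kN.
R_n = 1 × 108 + 2 × 144 = 396 kN.
Design strength φR_n = 0.75 × 396 = 297 kN.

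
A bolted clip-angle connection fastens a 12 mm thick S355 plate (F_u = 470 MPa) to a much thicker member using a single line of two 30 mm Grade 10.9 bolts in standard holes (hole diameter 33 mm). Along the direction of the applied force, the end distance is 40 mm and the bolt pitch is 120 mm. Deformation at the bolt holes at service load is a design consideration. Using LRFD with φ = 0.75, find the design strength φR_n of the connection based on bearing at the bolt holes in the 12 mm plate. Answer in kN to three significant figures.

424 kN

Per bolt r_n = 1.2 l_c t F_u ≤ 2.4 d t F_u; upper limit = 2.4 × 30 × 12 × 470 / 1000 = 406.1 kN.
Edge bolt: l_c = 40 − 33/2 = 23.5 mm → 1.2 × 23.5 × 12 × 470 / 1000 = 159 → r_n = 159 kN.
Interior bolts: l_c = 120 − 33 = 87 mm → 1.2 × 87 × 12 × 470 / 1000 = 588.8 → r_n = 406.1 kN.
R_n = 1 × 159 + 1 × 406.1 = 565.1 kN.
Design strength φR_n = 0.75 × 565.1 = 424 kN.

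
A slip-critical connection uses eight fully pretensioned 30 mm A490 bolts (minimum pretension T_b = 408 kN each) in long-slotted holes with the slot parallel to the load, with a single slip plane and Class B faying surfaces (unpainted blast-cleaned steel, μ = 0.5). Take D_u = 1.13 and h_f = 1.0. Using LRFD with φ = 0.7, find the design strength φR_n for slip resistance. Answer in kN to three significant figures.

1290 kN

R_n = μ · D_u · h_f · T_b · n_s · n_b = 0.5 × 1.13 × 1.0 × 408 × 1 × 8 = 1844 kN.
Design strength φR_n = 0.7 × 1844 = 1290 kN.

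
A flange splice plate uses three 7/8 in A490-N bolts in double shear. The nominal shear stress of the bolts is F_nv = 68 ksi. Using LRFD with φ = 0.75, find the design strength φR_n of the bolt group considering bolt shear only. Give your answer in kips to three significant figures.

184 kips

A_b = π × 0.875² / 4 = 0.6013 in².
R_n = F_nv · A_b · n · n_s = 68 × 0.6013 × 3 × 2 = 245.3 kips.
Design strength φR_n = 0.75 × 245.3 = 184 kips.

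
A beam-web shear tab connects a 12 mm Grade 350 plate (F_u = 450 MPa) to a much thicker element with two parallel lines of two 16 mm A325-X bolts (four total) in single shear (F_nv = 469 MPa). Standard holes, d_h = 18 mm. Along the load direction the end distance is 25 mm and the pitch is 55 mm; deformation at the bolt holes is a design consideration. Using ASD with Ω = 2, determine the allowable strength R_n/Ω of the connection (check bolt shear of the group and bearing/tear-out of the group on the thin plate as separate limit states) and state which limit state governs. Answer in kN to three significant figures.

Bolt shear: A_b = π·16²/4 = 201.1 mm²; R_n = 469 × 201.1 × 4 × 1 / 1000 = 377.2 kN → 377.2 / 2 = 189 kN.
Bearing (1.2 l_c t F_u ≤ 2.4 d t F_u): upper limit = 2.4·16·12·450 / 1000 = 207.4 kN.
  Edge l_c = 25 − 18/2 = 16 → r_n = 103.7 kN; interior l_c = 55 − 18 = 37 → r_n = 207.4 kN.
  R_n,bearing = 2·103.7 + 2·207.4 = 622.1 kN → 622.1 / 2 = 311 kN.
Bolt shear governs: 189 kN.

189 kN (bolt shear governs)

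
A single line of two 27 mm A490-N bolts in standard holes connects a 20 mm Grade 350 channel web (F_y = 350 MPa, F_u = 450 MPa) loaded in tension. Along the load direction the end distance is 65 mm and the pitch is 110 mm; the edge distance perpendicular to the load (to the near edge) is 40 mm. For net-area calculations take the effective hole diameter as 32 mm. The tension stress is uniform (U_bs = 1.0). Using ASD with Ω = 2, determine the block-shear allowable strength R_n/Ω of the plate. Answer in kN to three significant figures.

Shear plane L_v = 65 + 1·110 = 175 mm; A_gv = 175 × 20 = 3500 mm².
A_nv = (175 − 1.5·32) × 20 = 2540 mm².
A_nt = (40 − 0.5·32) × 20 = 480 mm².
0.6 F_u A_nv = 685.8 kN; 0.6 F_y A_gv = 735 kN → shear rupture governs the shear term.
R_n = 685.8 + 1.0 × 450 × 480 / 1000 = 901.8 kN.
Allowable strength R_n/Ω = 901.8 / 2 = 451 kN.

451 kN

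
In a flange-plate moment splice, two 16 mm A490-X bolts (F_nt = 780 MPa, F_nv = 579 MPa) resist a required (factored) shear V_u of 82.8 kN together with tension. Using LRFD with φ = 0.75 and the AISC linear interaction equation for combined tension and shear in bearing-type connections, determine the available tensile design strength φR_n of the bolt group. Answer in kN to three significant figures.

194 kN

A_b = π·16²/4 = 201.1 mm²; f_rv = 82.8 × 1000 / (2 × 201.1) = 205.9 MPa.
F'_nt = 1.3 F_nt − (F_nt / φF_nv) f_rv = 1.3·780 − (780/(0.75·579))·205.9 = 644.2 MPa, capped at F_nt → F'_nt = 644.2 MPa.
R_n = F'_nt · A_b · n = 644.2 × 201.1 × 2 / 1000 = 259 kN.
Design strength φR_n = 0.75 × 259 = 194 kN.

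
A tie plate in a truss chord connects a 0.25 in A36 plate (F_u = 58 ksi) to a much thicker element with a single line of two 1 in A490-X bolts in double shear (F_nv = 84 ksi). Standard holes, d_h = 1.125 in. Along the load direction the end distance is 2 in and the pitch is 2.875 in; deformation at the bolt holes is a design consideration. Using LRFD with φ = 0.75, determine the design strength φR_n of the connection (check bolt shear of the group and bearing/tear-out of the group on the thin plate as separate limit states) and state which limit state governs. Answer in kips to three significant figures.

Bolt shear: A_b = π·1²/4 = 0.7854 in²; R_n = 84 × 0.7854 × 2 × 2 = 263.9 kips → 0.75 × 263.9 = 198 kips.
Bearing (1.2 l_c t F_u ≤ 2.4 d t F_u): upper limit = 2.4·1·0.25·58 = 34.8 kips.
  Edge l_c = 2 − 1.125/2 = 1.438 → r_n = 25.01 kips; interior l_c = 2.875 − 1.125 = 1.75 → r_n = 30.45 kips.
  R_n,bearing = 1·25.01 + 1·30.45 = 55.46 kips → 0.75 × 55.46 = 41.6 kips.
Bearing governs: 41.6 kips.

41.6 kips (bearing governs)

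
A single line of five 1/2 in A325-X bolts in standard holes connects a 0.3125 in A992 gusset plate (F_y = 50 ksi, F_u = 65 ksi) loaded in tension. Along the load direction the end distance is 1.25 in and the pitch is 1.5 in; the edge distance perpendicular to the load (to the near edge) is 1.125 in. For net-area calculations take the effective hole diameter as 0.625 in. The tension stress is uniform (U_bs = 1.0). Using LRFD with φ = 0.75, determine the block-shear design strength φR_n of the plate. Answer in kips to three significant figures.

Shear plane L_v = 1.25 + 4·1.5 = 7.25 in; A_gv = 7.25 × 0.3125 = 2.266 in².
A_nv = (7.25 − 4.5·0.625) × 0.3125 = 1.387 in².
A_nt = (1.125 − 0.5·0.625) × 0.3125 = 0.2539 in².
0.6 F_u A_nv = 54.08 kips; 0.6 F_y A_gv = 67.97 kips → shear rupture governs the shear term.
R_n = 54.08 + 1.0 × 65 × 0.2539 = 70.59 kips.
Design strength φR_n = 0.75 × 70.59 = 52.9 kips.

52.9 kips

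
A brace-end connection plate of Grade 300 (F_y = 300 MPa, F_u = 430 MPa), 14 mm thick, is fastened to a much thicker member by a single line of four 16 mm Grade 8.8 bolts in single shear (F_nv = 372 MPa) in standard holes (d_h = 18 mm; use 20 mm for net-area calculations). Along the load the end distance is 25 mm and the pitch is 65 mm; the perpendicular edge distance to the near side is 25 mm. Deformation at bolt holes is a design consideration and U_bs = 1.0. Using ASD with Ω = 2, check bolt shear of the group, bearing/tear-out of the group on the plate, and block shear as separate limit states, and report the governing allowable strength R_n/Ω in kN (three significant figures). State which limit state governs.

150 kN (bolt shear governs)

Bolt shear: A_b = π·16²/4 = 201.1 mm²; R_n = 372 × 201.1 × 4 × 1 / 1000 = 299.2 kN → 299.2 / 2 = 150 kN.
Bearing: edge l_c = 16, r_n = 115.6 kN; interior l_c = 47, r_n = 231.2 kN; R_n = 115.6 + 3·231.2 = 809.1 kN → 405 kN.
Block shear: A_gv = 3080, A_nv = 2100, A_nt = 210 mm²; R_n = min(0.6F_uA_nv, 0.6F_yA_gv) + U_bs·F_u·A_nt = 632.1 kN → 316 kN.
Bolt shear governs: 150 kN.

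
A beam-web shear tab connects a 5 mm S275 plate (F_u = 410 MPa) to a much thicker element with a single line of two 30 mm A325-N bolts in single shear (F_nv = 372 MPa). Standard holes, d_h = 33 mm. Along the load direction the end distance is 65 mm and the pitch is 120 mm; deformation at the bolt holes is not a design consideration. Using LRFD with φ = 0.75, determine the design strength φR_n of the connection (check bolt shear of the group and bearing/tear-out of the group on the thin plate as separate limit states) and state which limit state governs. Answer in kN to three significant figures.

250 kN (bearing governs)

Bolt shear: A_b = π·30²/4 = 706.9 mm²; R_n = 372 × 706.9 × 2 × 1 / 1000 = 525.9 kN → 0.75 × 525.9 = 394 kN.
Bearing (1.5 l_c t F_u ≤ 3.0 d t F_u): upper limit = 3.0·30·5·410 / 1000 = 184.5 kN.
  Edge l_c = 65 − 33/2 = 48.5 → r_n = 149.1 kN; interior l_c = 120 − 33 = 87 → r_n = 184.5 kN.
  R_n,bearing = 1·149.1 + 1·184.5 = 333.6 kN → 0.75 × 333.6 = 250 kN.
Bearing governs: 250 kN.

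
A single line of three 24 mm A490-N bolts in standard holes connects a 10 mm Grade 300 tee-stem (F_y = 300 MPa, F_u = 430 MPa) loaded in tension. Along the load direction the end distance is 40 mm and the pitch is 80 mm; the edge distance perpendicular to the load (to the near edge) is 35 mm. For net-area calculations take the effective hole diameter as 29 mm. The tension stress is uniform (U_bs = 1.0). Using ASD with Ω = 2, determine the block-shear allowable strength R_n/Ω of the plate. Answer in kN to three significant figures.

209 kN

Shear plane L_v = 40 + 2·80 = 200 mm; A_gv = 200 × 10 = 2000 mm².
A_nv = (200 − 2.5·29) × 10 = 1275 mm².
A_nt = (35 − 0.5·29) × 10 = 205 mm².
0.6 F_u A_nv = 328.9 kN; 0.6 F_y A_gv = 360 kN → shear rupture governs the shear term.
R_n = 328.9 + 1.0 × 430 × 205 / 1000 = 417.1 kN.
Allowable strength R_n/Ω = 417.1 / 2 = 209 kN.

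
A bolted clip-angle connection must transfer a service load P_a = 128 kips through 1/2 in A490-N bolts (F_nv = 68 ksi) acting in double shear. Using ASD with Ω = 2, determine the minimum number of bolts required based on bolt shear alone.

10 bolts

A_b = π·0.5²/4 = 0.1963 in².
Per-bolt allowable strength R_n/Ω = 68 × 0.1963 × 2 / 2 = 13.35 kips.
n ≥ 128 / 13.35 = 9.587 → use 10 bolts.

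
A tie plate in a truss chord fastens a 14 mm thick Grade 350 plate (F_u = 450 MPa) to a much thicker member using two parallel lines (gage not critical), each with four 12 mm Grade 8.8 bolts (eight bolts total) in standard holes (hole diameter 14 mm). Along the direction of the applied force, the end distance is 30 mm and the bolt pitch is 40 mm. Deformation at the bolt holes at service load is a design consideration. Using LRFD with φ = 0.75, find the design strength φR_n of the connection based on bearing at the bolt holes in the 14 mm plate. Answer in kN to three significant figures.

Per bolt r_n = 1.2 l_c t F_u ≤ 2.4 d t F_u; upper limit = 2.4 × 12 × 14 × 450 / 1000 = 181.4 kN.
Edge bolt: l_c = 30 − 14/2 = 23 mm → 1.2 × 23 × 14 × 450 / 1000 = 173.9 → r_n = 173.9 kN.
Interior bolts: l_c = 40 − 14 = 26 mm → 1.2 × 26 × 14 × 450 / 1000 = 196.6 → r_n = 181.4 kN.
R_n = 2 × 173.9 + 6 × 181.4 = 1436 kN.
Design strength φR_n = 0.75 × 1436 = 1080 kN.

1080 kN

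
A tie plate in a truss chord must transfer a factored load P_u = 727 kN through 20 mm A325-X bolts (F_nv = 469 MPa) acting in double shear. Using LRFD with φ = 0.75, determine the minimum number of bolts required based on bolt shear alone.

A_b = π·20²/4 = 314.2 mm².
Per-bolt design strength φR_n = 0.75 × 469 × 314.2 × 2 / 1000 = 221 kN.
n ≥ 727 / 221 = 3.289 → use 4 bolts.

4 bolts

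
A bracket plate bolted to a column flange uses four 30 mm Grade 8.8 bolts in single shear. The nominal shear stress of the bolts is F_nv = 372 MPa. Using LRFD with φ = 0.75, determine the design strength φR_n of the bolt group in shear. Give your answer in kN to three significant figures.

789 kN

A_b = π × 30² / 4 = 706.9 mm².
R_n = F_nv · A_b · n · n_s = 372 × 706.9 × 4 × 1 / 1000 = 1052 kN.
Design strength φR_n = 0.75 × 1052 = 789 kN.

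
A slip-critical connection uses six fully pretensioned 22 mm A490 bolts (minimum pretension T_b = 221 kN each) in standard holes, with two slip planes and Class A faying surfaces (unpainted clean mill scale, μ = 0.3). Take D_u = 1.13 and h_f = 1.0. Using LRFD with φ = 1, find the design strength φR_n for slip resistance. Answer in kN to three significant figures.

899 kN

R_n = μ · D_u · h_f · T_b · n_s · n_b = 0.3 × 1.13 × 1.0 × 221 × 2 × 6 = 899 kN.
Design strength φR_n = 1 × 899 = 899 kN.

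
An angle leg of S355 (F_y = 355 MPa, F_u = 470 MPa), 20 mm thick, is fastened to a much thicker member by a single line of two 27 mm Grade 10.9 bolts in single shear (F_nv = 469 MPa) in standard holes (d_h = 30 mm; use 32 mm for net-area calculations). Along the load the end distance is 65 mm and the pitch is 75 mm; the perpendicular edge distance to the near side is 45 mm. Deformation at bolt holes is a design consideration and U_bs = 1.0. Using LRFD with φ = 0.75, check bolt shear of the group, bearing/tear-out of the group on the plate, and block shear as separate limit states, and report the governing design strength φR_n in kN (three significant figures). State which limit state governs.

Bolt shear: A_b = π·27²/4 = 572.6 mm²; R_n = 469 × 572.6 × 2 × 1 / 1000 = 537.1 kN → 0.75 × 537.1 = 403 kN.
Bearing: edge l_c = 50, r_n = 564 kN; interior l_c = 45, r_n = 507.6 kN; R_n = 564 + 1·507.6 = 1072 kN → 804 kN.
Block shear: A_gv = 2800, A_nv = 1840, A_nt = 580 mm²; R_n = min(0.6F_uA_nv, 0.6F_yA_gv) + U_bs·F_u·A_nt = 791.5 kN → 594 kN.
Bolt shear governs: 403 kN.

403 kN (bolt shear governs)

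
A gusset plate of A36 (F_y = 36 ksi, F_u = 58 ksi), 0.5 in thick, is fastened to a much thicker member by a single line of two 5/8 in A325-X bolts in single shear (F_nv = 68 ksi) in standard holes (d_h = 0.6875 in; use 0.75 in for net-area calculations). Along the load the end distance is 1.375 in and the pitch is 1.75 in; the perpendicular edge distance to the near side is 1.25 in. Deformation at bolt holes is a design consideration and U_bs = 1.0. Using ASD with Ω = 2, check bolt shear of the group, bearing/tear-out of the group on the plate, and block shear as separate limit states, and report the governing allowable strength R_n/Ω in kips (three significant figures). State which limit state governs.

20.9 kips (bolt shear governs)

Bolt shear: A_b = π·0.625²/4 = 0.3068 in²; R_n = 68 × 0.3068 × 2 × 1 = 41.72 kips → 41.72 / 2 = 20.9 kips.
Bearing: edge l_c = 1.031, r_n = 35.89 kips; interior l_c = 1.062, r_n = 36.97 kips; R_n = 35.89 + 1·36.97 = 72.86 kips → 36.4 kips.
Block shear: A_gv = 1.562, A_nv = 1, A_nt = 0.4375 in²; R_n = min(0.6F_uA_nv, 0.6F_yA_gv) + U_bs·F_u·A_nt = 59.12 kips → 29.6 kips.
Bolt shear governs: 20.9 kips.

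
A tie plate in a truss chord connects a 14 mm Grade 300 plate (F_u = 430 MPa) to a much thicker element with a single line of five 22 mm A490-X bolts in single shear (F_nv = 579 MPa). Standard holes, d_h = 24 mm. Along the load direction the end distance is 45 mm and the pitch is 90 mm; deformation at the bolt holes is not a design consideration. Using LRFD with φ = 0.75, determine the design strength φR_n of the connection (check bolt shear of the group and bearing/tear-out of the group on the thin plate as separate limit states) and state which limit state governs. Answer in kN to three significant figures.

Bolt shear: A_b = π·22²/4 = 380.1 mm²; R_n = 579 × 380.1 × 5 × 1 / 1000 = 1100 kN → 0.75 × 1100 = 825 kN.
Bearing (1.5 l_c t F_u ≤ 3.0 d t F_u): upper limit = 3.0·22·14·430 / 1000 = 397.3 kN.
  Edge l_c = 45 − 24/2 = 33 → r_n = 298 kN; interior l_c = 90 − 24 = 66 → r_n = 397.3 kN.
  R_n,bearing = 1·298 + 4·397.3 = 1887 kN → 0.75 × 1887 = 1420 kN.
Bolt shear governs: 825 kN.

825 kN (bolt shear governs)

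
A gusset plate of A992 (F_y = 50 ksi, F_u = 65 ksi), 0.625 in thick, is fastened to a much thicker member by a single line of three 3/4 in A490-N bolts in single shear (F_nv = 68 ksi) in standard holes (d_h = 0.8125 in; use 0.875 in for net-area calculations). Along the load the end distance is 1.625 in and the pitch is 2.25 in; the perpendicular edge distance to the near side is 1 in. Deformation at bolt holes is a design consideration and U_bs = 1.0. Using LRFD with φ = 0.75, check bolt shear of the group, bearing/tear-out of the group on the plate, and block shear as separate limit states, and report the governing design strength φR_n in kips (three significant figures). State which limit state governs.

Bolt shear: A_b = π·0.75²/4 = 0.4418 in²; R_n = 68 × 0.4418 × 3 × 1 = 90.12 kips → 0.75 × 90.12 = 67.6 kips.
Bearing: edge l_c = 1.219, r_n = 59.41 kips; interior l_c = 1.438, r_n = 70.08 kips; R_n = 59.41 + 2·70.08 = 199.6 kips → 150 kips.
Block shear: A_gv = 3.828, A_nv = 2.461, A_nt = 0.3516 in²; R_n = min(0.6F_uA_nv, 0.6F_yA_gv) + U_bs·F_u·A_nt = 118.8 kips → 89.1 kips.
Bolt shear governs: 67.6 kips.

67.6 kips (bolt shear governs)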